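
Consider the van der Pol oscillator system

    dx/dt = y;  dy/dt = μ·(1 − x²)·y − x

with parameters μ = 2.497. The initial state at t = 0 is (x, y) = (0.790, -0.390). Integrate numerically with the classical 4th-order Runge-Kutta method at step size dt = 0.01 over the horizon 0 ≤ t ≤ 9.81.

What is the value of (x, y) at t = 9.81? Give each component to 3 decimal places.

t=0.000: state=(0.790, -0.390)
step 1 (dt=0.01): k1=(-0.390, -1.156), k2=(-0.396, -1.163), k3=(-0.396, -1.163), k4=(-0.402, -1.169); state += dt/6·(k1+2k2+2k3+k4)
t=0.010: state=(0.786, -0.402)
t=0.020: state=(0.782, -0.413)
t=0.030: state=(0.778, -0.425)
continuing one RK4 step at a time; state shown every 50 steps (Δt=0.5):
t=0.500: state=(0.403, -1.318)
t=1.000: state=(-0.858, -3.829)
t=1.500: state=(-1.933, -0.242)
t=2.000: state=(-1.865, 0.274)
t=2.500: state=(-1.712, 0.332)
t=3.000: state=(-1.530, 0.402)
t=3.500: state=(-1.300, 0.534)
t=4.000: state=(-0.965, 0.863)
t=4.500: state=(-0.293, 2.155)
t=5.000: state=(1.497, 3.556)
t=5.500: state=(2.016, -0.130)
t=6.000: state=(1.898, -0.279)
t=6.500: state=(1.748, -0.321)
t=7.000: state=(1.574, -0.384)
t=7.500: state=(1.357, -0.496)
t=8.000: state=(1.054, -0.756)
t=8.500: state=(0.502, -1.671)
t=9.000: state=(-1.046, -4.410)
t=9.500: state=(-2.022, -0.048)
t=9.810: state=(-1.977, 0.237)

(x, y) = (-1.977, 0.237)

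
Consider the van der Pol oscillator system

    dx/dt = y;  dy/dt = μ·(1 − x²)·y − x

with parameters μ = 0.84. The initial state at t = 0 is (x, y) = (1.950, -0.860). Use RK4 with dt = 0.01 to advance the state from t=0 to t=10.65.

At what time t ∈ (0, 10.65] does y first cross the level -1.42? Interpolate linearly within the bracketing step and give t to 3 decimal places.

t = 1.064

t=0.000: state=(1.950, -0.860)
step 1 (dt=0.01): k1=(-0.860, 0.075), k2=(-0.860, 0.066), k3=(-0.860, 0.066), k4=(-0.859, 0.057); state += dt/6·(k1+2k2+2k3+k4)
t=0.010: state=(1.941, -0.859)
t=0.020: state=(1.933, -0.859)
t=0.030: state=(1.924, -0.859)
continuing one RK4 step at a time; state shown every 50 steps (Δt=0.5):
t=0.500: state=(1.502, -0.975)
t=1.000: state=(0.934, -1.348)
t=1.060: state=(0.851, -1.415)
next step: t=1.070: state=(0.837, -1.427) — y has crossed -1.42
linear interpolation between t=1.060 (-1.41540) and t=1.070 (-1.42727) → t≈1.064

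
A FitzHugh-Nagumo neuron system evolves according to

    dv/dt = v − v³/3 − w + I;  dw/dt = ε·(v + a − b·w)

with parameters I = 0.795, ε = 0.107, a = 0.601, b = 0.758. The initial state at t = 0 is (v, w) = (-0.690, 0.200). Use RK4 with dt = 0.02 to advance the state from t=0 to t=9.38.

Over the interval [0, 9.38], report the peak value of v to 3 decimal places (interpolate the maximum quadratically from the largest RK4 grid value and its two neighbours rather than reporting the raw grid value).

max v = 1.822

t=0.000: state=(-0.690, 0.200)
step 1 (dt=0.02): k1=(0.015, -0.026), k2=(0.015, -0.026), k3=(0.015, -0.026), k4=(0.015, -0.026); state += dt/6·(k1+2k2+2k3+k4)
t=0.020: state=(-0.690, 0.199)
t=0.040: state=(-0.689, 0.199)
t=0.060: state=(-0.689, 0.198)
continuing one RK4 step at a time; state shown every 25 steps (Δt=0.5):
t=0.500: state=(-0.678, 0.188)
t=1.000: state=(-0.656, 0.177)
t=1.500: state=(-0.621, 0.168)
t=2.000: state=(-0.568, 0.161)
t=2.500: state=(-0.491, 0.158)
t=3.000: state=(-0.378, 0.161)
t=3.500: state=(-0.208, 0.170)
t=4.000: state=(0.058, 0.191)
t=4.500: state=(0.473, 0.228)
t=5.000: state=(1.037, 0.289)
t=5.500: state=(1.537, 0.378)
t=6.000: state=(1.770, 0.482)
t=6.500: state=(1.822, 0.589)
t=7.000: state=(1.807, 0.693)
t=7.500: state=(1.772, 0.791)
t=8.000: state=(1.731, 0.882)
t=8.500: state=(1.688, 0.969)
t=9.000: state=(1.643, 1.049)
t=9.380: state=(1.609, 1.106)
largest grid value and its neighbours: v(6.540)=1.82203, v(6.560)=1.82204, v(6.580)=1.82198
parabola through these three points peaks at t≈6.554 with v≈1.82205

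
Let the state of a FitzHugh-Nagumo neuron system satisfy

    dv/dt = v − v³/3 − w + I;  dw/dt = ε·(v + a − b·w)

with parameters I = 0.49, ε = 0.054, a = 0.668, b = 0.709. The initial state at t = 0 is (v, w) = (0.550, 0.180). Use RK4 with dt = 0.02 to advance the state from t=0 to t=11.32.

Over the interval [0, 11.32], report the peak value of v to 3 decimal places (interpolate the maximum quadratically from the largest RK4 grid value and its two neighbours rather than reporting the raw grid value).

max v = 1.765

t=0.000: state=(0.550, 0.180)
step 1 (dt=0.02): k1=(0.805, 0.059), k2=(0.810, 0.059), k3=(0.810, 0.059), k4=(0.815, 0.060); state += dt/6·(k1+2k2+2k3+k4)
t=0.020: state=(0.566, 0.181)
t=0.040: state=(0.583, 0.182)
t=0.060: state=(0.599, 0.184)
continuing one RK4 step at a time; state shown every 25 steps (Δt=0.5):
t=0.500: state=(0.999, 0.215)
t=1.000: state=(1.423, 0.261)
t=1.500: state=(1.666, 0.316)
t=2.000: state=(1.752, 0.374)
t=2.500: state=(1.765, 0.432)
t=3.000: state=(1.752, 0.489)
t=3.500: state=(1.729, 0.544)
t=4.000: state=(1.704, 0.597)
t=4.500: state=(1.677, 0.649)
t=5.000: state=(1.650, 0.699)
t=5.500: state=(1.621, 0.747)
t=6.000: state=(1.593, 0.794)
t=6.500: state=(1.563, 0.839)
t=7.000: state=(1.533, 0.882)
t=7.500: state=(1.503, 0.924)
t=8.000: state=(1.471, 0.964)
t=8.500: state=(1.438, 1.003)
t=9.000: state=(1.405, 1.040)
t=9.500: state=(1.370, 1.075)
t=10.000: state=(1.333, 1.108)
t=10.500: state=(1.294, 1.140)
t=11.000: state=(1.254, 1.171)
t=11.320: state=(1.226, 1.189)
largest grid value and its neighbours: v(2.400)=1.76522, v(2.420)=1.76523, v(2.440)=1.76519
parabola through these three points peaks at t≈2.412 with v≈1.76523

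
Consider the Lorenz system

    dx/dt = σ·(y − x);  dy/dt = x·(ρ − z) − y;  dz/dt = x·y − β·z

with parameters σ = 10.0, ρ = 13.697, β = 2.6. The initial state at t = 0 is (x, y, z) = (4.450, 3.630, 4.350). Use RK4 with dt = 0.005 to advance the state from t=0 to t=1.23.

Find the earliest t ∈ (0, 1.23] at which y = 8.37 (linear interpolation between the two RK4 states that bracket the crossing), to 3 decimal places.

t = 0.134

t=0.000: state=(4.450, 3.630, 4.350)
step 1 (dt=0.005): k1=(-8.200, 37.964, 4.844), k2=(-7.046, 37.624, 5.158), k3=(-7.083, 37.648, 5.163), k4=(-5.963, 37.331, 5.479); state += dt/6·(k1+2k2+2k3+k4)
t=0.005: state=(4.415, 3.818, 4.376)
t=0.010: state=(4.390, 4.003, 4.405)
t=0.015: state=(4.376, 4.186, 4.437)
continuing one RK4 step at a time; state shown every 10 steps (Δt=0.05):
t=0.050: state=(4.515, 5.425, 4.763)
t=0.100: state=(5.245, 7.176, 5.623)
t=0.130: state=(5.889, 8.225, 6.440)
next step: t=0.135: state=(6.007, 8.397, 6.602) — y has crossed 8.37
linear interpolation between t=0.130 (8.22471) and t=0.135 (8.39657) → t≈0.134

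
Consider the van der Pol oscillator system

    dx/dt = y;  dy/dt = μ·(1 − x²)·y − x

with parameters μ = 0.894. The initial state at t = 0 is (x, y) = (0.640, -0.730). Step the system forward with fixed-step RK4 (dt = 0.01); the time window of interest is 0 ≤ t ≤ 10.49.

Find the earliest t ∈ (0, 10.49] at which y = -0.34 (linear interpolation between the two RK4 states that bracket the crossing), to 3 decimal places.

t = 1.808

t=0.000: state=(0.640, -0.730)
step 1 (dt=0.01): k1=(-0.730, -1.025), k2=(-0.735, -1.027), k3=(-0.735, -1.027), k4=(-0.740, -1.030); state += dt/6·(k1+2k2+2k3+k4)
t=0.010: state=(0.633, -0.740)
t=0.020: state=(0.625, -0.751)
t=0.030: state=(0.618, -0.761)
continuing one RK4 step at a time; state shown every 50 steps (Δt=0.5):
t=0.500: state=(0.136, -1.309)
t=1.000: state=(-0.666, -1.816)
t=1.500: state=(-1.467, -1.131)
t=1.800: state=(-1.688, -0.358)
next step: t=1.810: state=(-1.691, -0.336) — y has crossed -0.34
linear interpolation between t=1.800 (-0.35823) and t=1.810 (-0.33559) → t≈1.808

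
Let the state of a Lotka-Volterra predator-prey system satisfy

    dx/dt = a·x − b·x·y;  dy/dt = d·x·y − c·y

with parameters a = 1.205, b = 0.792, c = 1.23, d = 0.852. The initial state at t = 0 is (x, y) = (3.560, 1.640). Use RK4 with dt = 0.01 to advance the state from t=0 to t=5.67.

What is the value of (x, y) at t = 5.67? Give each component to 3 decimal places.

t=0.000: state=(3.560, 1.640)
step 1 (dt=0.01): k1=(-0.334, 2.957), k2=(-0.376, 2.981), k3=(-0.376, 2.981), k4=(-0.418, 3.006); state += dt/6·(k1+2k2+2k3+k4)
t=0.010: state=(3.556, 1.670)
t=0.020: state=(3.552, 1.700)
t=0.030: state=(3.546, 1.731)
continuing one RK4 step at a time; state shown every 20 steps (Δt=0.2):
t=0.200: state=(3.318, 2.316)
t=0.400: state=(2.759, 3.050)
t=0.600: state=(2.065, 3.598)
t=0.800: state=(1.457, 3.789)
t=1.000: state=(1.025, 3.651)
t=1.200: state=(0.750, 3.314)
t=1.400: state=(0.583, 2.900)
t=1.600: state=(0.485, 2.481)
t=1.800: state=(0.429, 2.096)
t=2.000: state=(0.403, 1.759)
t=2.200: state=(0.397, 1.472)
t=2.400: state=(0.408, 1.233)
t=2.600: state=(0.434, 1.035)
t=2.800: state=(0.475, 0.875)
t=3.000: state=(0.532, 0.745)
t=3.200: state=(0.607, 0.642)
t=3.400: state=(0.702, 0.561)
t=3.600: state=(0.822, 0.499)
t=3.800: state=(0.970, 0.454)
t=4.000: state=(1.152, 0.426)
t=4.200: state=(1.372, 0.412)
t=4.400: state=(1.635, 0.416)
t=4.600: state=(1.945, 0.441)
t=4.800: state=(2.299, 0.495)
t=5.000: state=(2.686, 0.592)
t=5.200: state=(3.075, 0.756)
t=5.400: state=(3.404, 1.028)
t=5.600: state=(3.565, 1.461)
t=5.670: state=(3.558, 1.658)

(x, y) = (3.558, 1.658)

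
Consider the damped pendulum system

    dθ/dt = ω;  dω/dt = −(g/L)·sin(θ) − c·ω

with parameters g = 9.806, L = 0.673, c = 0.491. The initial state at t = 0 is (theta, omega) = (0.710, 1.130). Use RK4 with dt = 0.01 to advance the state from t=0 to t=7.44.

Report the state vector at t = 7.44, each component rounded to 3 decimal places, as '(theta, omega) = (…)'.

t=0.000: state=(0.710, 1.130)
step 1 (dt=0.01): k1=(1.130, -10.052), k2=(1.080, -10.090), k3=(1.080, -10.087), k4=(1.029, -10.122); state += dt/6·(k1+2k2+2k3+k4)
t=0.010: state=(0.721, 1.029)
t=0.020: state=(0.731, 0.928)
t=0.030: state=(0.739, 0.826)
continuing one RK4 step at a time; state shown every 25 steps (Δt=0.25):
t=0.250: state=(0.677, -1.324)
t=0.500: state=(0.147, -2.595)
t=0.750: state=(-0.435, -1.729)
t=1.000: state=(-0.617, 0.321)
t=1.250: state=(-0.314, 1.909)
t=1.500: state=(0.197, 1.865)
t=1.750: state=(0.495, 0.382)
t=2.000: state=(0.379, -1.212)
t=2.250: state=(-0.017, -1.706)
t=2.500: state=(-0.354, -0.805)
t=2.750: state=(-0.376, 0.608)
t=3.000: state=(-0.104, 1.395)
t=3.250: state=(0.219, 0.997)
t=3.500: state=(0.332, -0.134)
t=3.750: state=(0.173, -1.031)
t=4.000: state=(-0.105, -1.017)
t=4.250: state=(-0.267, -0.203)
t=4.500: state=(-0.201, 0.675)
t=4.750: state=(0.016, 0.923)
t=5.000: state=(0.195, 0.412)
t=5.250: state=(0.200, -0.363)
t=5.500: state=(0.046, -0.764)
t=5.750: state=(-0.126, -0.514)
t=6.000: state=(-0.179, 0.113)
t=6.250: state=(-0.084, 0.579)
t=6.500: state=(0.067, 0.533)
t=6.750: state=(0.147, 0.070)
t=7.000: state=(0.102, -0.394)
t=7.250: state=(-0.019, -0.493)
t=7.440: state=(-0.096, -0.287)

(theta, omega) = (-0.096, -0.287)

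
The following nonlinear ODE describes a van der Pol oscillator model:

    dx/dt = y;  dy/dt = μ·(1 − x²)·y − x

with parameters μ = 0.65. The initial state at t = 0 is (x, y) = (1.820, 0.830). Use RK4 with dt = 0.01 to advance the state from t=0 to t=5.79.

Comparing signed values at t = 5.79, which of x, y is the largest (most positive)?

t=0.000: state=(1.820, 0.830)
step 1 (dt=0.01): k1=(0.830, -3.068), k2=(0.815, -3.057), k3=(0.815, -3.057), k4=(0.799, -3.045); state += dt/6·(k1+2k2+2k3+k4)
t=0.010: state=(1.828, 0.799)
t=0.020: state=(1.836, 0.769)
t=0.030: state=(1.844, 0.739)
continuing one RK4 step at a time; state shown every 20 steps (Δt=0.2):
t=0.200: state=(1.928, 0.276)
t=0.400: state=(1.940, -0.133)
t=0.600: state=(1.883, -0.418)
t=0.800: state=(1.778, -0.624)
t=1.000: state=(1.636, -0.790)
t=1.200: state=(1.463, -0.942)
t=1.400: state=(1.259, -1.101)
t=1.600: state=(1.021, -1.283)
t=1.800: state=(0.744, -1.499)
t=2.000: state=(0.419, -1.754)
t=2.200: state=(0.041, -2.031)
t=2.400: state=(-0.390, -2.264)
t=2.600: state=(-0.853, -2.319)
t=2.800: state=(-1.296, -2.054)
t=3.000: state=(-1.653, -1.481)
t=3.200: state=(-1.882, -0.809)
t=3.400: state=(-1.984, -0.239)
t=3.600: state=(-1.989, 0.168)
t=3.800: state=(-1.926, 0.445)
t=4.000: state=(-1.816, 0.641)
t=4.200: state=(-1.672, 0.799)
t=4.400: state=(-1.497, 0.945)
t=4.600: state=(-1.293, 1.098)
t=4.800: state=(-1.056, 1.275)
t=5.000: state=(-0.781, 1.486)
t=5.200: state=(-0.459, 1.738)
t=5.400: state=(-0.084, 2.016)
t=5.600: state=(0.345, 2.261)
t=5.790: state=(0.786, 2.344)
compare at T: x=0.786, y=2.344

largest component: y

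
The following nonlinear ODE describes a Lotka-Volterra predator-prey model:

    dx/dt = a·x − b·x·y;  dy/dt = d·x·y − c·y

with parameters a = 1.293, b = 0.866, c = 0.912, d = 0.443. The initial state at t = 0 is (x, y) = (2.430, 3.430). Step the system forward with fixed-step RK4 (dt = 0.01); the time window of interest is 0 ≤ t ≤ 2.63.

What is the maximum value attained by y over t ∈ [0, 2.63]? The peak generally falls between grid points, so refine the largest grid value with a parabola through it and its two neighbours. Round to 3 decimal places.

t=0.000: state=(2.430, 3.430)
step 1 (dt=0.01): k1=(-4.076, 0.564), k2=(-4.048, 0.534), k3=(-4.048, 0.534), k4=(-4.019, 0.503); state += dt/6·(k1+2k2+2k3+k4)
t=0.010: state=(2.390, 3.435)
t=0.020: state=(2.350, 3.440)
t=0.030: state=(2.310, 3.444)
continuing one RK4 step at a time; state shown every 10 steps (Δt=0.1):
t=0.100: state=(2.051, 3.457)
t=0.200: state=(1.732, 3.431)
t=0.300: state=(1.468, 3.361)
t=0.400: state=(1.254, 3.258)
t=0.500: state=(1.082, 3.132)
t=0.600: state=(0.945, 2.990)
t=0.700: state=(0.835, 2.839)
t=0.800: state=(0.748, 2.684)
t=0.900: state=(0.680, 2.528)
t=1.000: state=(0.626, 2.376)
t=1.100: state=(0.583, 2.227)
t=1.200: state=(0.551, 2.085)
t=1.300: state=(0.526, 1.949)
t=1.400: state=(0.509, 1.820)
t=1.500: state=(0.497, 1.699)
t=1.600: state=(0.491, 1.585)
t=1.700: state=(0.489, 1.479)
t=1.800: state=(0.492, 1.380)
t=1.900: state=(0.499, 1.287)
t=2.000: state=(0.510, 1.202)
t=2.100: state=(0.525, 1.122)
t=2.200: state=(0.544, 1.049)
t=2.300: state=(0.567, 0.981)
t=2.400: state=(0.594, 0.919)
t=2.500: state=(0.626, 0.862)
t=2.600: state=(0.662, 0.810)
t=2.630: state=(0.674, 0.795)
largest grid value and its neighbours: y(0.090)=3.45687, y(0.100)=3.45702, y(0.110)=3.45665
parabola through these three points peaks at t≈0.098 with y≈3.45704

max y = 3.457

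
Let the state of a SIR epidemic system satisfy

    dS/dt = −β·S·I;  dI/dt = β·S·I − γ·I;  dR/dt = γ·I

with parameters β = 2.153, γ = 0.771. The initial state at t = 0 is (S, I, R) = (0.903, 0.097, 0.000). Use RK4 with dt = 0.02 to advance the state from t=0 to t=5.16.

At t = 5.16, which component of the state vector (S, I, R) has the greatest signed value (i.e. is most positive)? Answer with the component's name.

t=0.000: state=(0.903, 0.097, 0.000)
step 1 (dt=0.02): k1=(-0.189, 0.114, 0.075), k2=(-0.190, 0.115, 0.076), k3=(-0.190, 0.115, 0.076), k4=(-0.192, 0.116, 0.077); state += dt/6·(k1+2k2+2k3+k4)
t=0.020: state=(0.899, 0.099, 0.002)
t=0.040: state=(0.895, 0.102, 0.003)
t=0.060: state=(0.891, 0.104, 0.005)
continuing one RK4 step at a time; state shown every 10 steps (Δt=0.2):
t=0.200: state=(0.862, 0.122, 0.017)
t=0.400: state=(0.813, 0.149, 0.038)
t=0.600: state=(0.757, 0.180, 0.063)
t=0.800: state=(0.696, 0.211, 0.093)
t=1.000: state=(0.632, 0.240, 0.128)
t=1.200: state=(0.566, 0.267, 0.167)
t=1.400: state=(0.503, 0.288, 0.210)
t=1.600: state=(0.442, 0.302, 0.255)
t=1.800: state=(0.388, 0.310, 0.303)
t=2.000: state=(0.339, 0.310, 0.351)
t=2.200: state=(0.297, 0.305, 0.398)
t=2.400: state=(0.261, 0.295, 0.444)
t=2.600: state=(0.231, 0.281, 0.489)
t=2.800: state=(0.205, 0.264, 0.531)
t=3.000: state=(0.184, 0.246, 0.570)
t=3.200: state=(0.166, 0.227, 0.607)
t=3.400: state=(0.151, 0.209, 0.640)
t=3.600: state=(0.139, 0.190, 0.671)
t=3.800: state=(0.128, 0.173, 0.699)
t=4.000: state=(0.119, 0.156, 0.724)
t=4.200: state=(0.112, 0.141, 0.747)
t=4.400: state=(0.106, 0.126, 0.768)
t=4.600: state=(0.101, 0.113, 0.786)
t=4.800: state=(0.096, 0.101, 0.803)
t=5.000: state=(0.092, 0.090, 0.818)
t=5.160: state=(0.089, 0.082, 0.828)
compare at T: S=0.089, I=0.082, R=0.828

largest component: R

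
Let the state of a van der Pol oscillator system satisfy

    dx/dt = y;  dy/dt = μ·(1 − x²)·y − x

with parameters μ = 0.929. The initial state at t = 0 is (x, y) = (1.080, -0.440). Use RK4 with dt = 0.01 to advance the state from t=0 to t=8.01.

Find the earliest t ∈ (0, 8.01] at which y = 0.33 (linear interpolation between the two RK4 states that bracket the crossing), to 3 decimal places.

t=0.000: state=(1.080, -0.440)
step 1 (dt=0.01): k1=(-0.440, -1.012), k2=(-0.445, -1.011), k3=(-0.445, -1.011), k4=(-0.450, -1.010); state += dt/6·(k1+2k2+2k3+k4)
t=0.010: state=(1.076, -0.450)
t=0.020: state=(1.071, -0.460)
t=0.030: state=(1.066, -0.470)
continuing one RK4 step at a time; state shown every 50 steps (Δt=0.5):
t=0.500: state=(0.733, -0.958)
t=1.000: state=(0.091, -1.654)
t=1.500: state=(-0.905, -2.157)
t=2.000: state=(-1.725, -0.873)
t=2.500: state=(-1.833, 0.258)
t=2.560: state=(-1.816, 0.329)
next step: t=2.570: state=(-1.812, 0.340) — y has crossed 0.33
linear interpolation between t=2.560 (0.32910) and t=2.570 (0.34012) → t≈2.561

t = 2.561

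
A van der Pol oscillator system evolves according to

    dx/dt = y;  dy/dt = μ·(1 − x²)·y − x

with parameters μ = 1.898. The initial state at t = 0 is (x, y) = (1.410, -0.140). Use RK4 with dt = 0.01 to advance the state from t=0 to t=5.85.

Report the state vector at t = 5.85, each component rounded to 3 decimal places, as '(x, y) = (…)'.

(x, y) = (1.807, 1.711)

t=0.000: state=(1.410, -0.140)
step 1 (dt=0.01): k1=(-0.140, -1.147), k2=(-0.146, -1.137), k3=(-0.146, -1.137), k4=(-0.151, -1.126); state += dt/6·(k1+2k2+2k3+k4)
t=0.010: state=(1.409, -0.151)
t=0.020: state=(1.407, -0.163)
t=0.030: state=(1.405, -0.173)
continuing one RK4 step at a time; state shown every 20 steps (Δt=0.2):
t=0.200: state=(1.362, -0.333)
t=0.400: state=(1.280, -0.482)
t=0.600: state=(1.169, -0.623)
t=0.800: state=(1.029, -0.787)
t=1.000: state=(0.850, -1.015)
t=1.200: state=(0.615, -1.367)
t=1.400: state=(0.288, -1.947)
t=1.600: state=(-0.186, -2.841)
t=1.800: state=(-0.844, -3.614)
t=2.000: state=(-1.521, -2.815)
t=2.200: state=(-1.903, -1.059)
t=2.400: state=(-2.005, -0.117)
t=2.600: state=(-1.991, 0.202)
t=2.800: state=(-1.938, 0.309)
t=3.000: state=(-1.871, 0.356)
t=3.200: state=(-1.796, 0.389)
t=3.400: state=(-1.716, 0.420)
t=3.600: state=(-1.628, 0.456)
t=3.800: state=(-1.532, 0.501)
t=4.000: state=(-1.427, 0.558)
t=4.200: state=(-1.308, 0.635)
t=4.400: state=(-1.171, 0.744)
t=4.600: state=(-1.007, 0.904)
t=4.800: state=(-0.803, 1.154)
t=5.000: state=(-0.535, 1.568)
t=5.200: state=(-0.157, 2.261)
t=5.400: state=(0.391, 3.241)
t=5.600: state=(1.103, 3.634)
t=5.800: state=(1.710, 2.185)
t=5.850: state=(1.807, 1.711)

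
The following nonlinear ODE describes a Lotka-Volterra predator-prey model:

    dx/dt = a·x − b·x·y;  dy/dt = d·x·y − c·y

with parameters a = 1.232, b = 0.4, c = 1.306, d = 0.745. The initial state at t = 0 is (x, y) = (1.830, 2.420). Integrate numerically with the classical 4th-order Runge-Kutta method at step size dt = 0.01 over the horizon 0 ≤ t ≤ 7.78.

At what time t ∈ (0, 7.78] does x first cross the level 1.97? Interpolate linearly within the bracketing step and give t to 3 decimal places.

t=0.000: state=(1.830, 2.420)
step 1 (dt=0.01): k1=(0.483, 0.139), k2=(0.483, 0.143), k3=(0.483, 0.143), k4=(0.483, 0.148); state += dt/6·(k1+2k2+2k3+k4)
t=0.010: state=(1.835, 2.421)
t=0.020: state=(1.840, 2.423)
t=0.030: state=(1.845, 2.425)
t=0.290: state=(1.968, 2.498)
next step: t=0.300: state=(1.973, 2.502) — x has crossed 1.97
linear interpolation between t=0.290 (1.96815) and t=0.300 (1.97272) → t≈0.294

t = 0.294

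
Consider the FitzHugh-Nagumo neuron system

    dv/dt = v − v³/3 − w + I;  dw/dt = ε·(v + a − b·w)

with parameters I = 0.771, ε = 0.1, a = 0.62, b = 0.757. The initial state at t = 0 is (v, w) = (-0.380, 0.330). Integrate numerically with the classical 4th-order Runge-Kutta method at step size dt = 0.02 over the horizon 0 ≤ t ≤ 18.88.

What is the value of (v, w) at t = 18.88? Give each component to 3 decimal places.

t=0.000: state=(-0.380, 0.330)
step 1 (dt=0.02): k1=(0.079, -0.001), k2=(0.080, -0.001), k3=(0.080, -0.001), k4=(0.081, -0.001); state += dt/6·(k1+2k2+2k3+k4)
t=0.020: state=(-0.378, 0.330)
t=0.040: state=(-0.377, 0.330)
t=0.060: state=(-0.375, 0.330)
continuing one RK4 step at a time; state shown every 50 steps (Δt=1):
t=1.000: state=(-0.254, 0.334)
t=2.000: state=(0.050, 0.358)
t=3.000: state=(0.765, 0.427)
t=4.000: state=(1.585, 0.574)
t=5.000: state=(1.745, 0.756)
t=6.000: state=(1.691, 0.926)
t=7.000: state=(1.609, 1.077)
t=8.000: state=(1.521, 1.209)
t=9.000: state=(1.429, 1.323)
t=10.000: state=(1.330, 1.419)
t=11.000: state=(1.223, 1.498)
t=12.000: state=(1.100, 1.560)
t=13.000: state=(0.951, 1.605)
t=14.000: state=(0.746, 1.630)
t=15.000: state=(0.402, 1.628)
t=16.000: state=(-0.361, 1.576)
t=17.000: state=(-1.620, 1.422)
t=18.000: state=(-1.917, 1.201)
t=18.880: state=(-1.873, 1.015)

(v, w) = (-1.873, 1.015)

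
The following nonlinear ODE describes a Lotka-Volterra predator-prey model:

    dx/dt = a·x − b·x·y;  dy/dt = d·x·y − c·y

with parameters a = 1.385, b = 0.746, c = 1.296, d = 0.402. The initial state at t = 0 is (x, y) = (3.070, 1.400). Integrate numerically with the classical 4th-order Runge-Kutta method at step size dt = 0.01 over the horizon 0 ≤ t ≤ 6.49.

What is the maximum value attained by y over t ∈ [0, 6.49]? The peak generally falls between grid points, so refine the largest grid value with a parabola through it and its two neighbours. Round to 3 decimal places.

t=0.000: state=(3.070, 1.400)
step 1 (dt=0.01): k1=(1.046, -0.087), k2=(1.048, -0.084), k3=(1.048, -0.084), k4=(1.051, -0.081); state += dt/6·(k1+2k2+2k3+k4)
t=0.010: state=(3.080, 1.399)
t=0.020: state=(3.091, 1.398)
t=0.030: state=(3.102, 1.398)
continuing one RK4 step at a time; state shown every 25 steps (Δt=0.25):
t=0.250: state=(3.346, 1.397)
t=0.500: state=(3.634, 1.435)
t=0.750: state=(3.904, 1.517)
t=1.000: state=(4.114, 1.642)
t=1.250: state=(4.219, 1.807)
t=1.500: state=(4.184, 1.996)
t=1.750: state=(4.005, 2.181)
t=2.000: state=(3.715, 2.327)
t=2.250: state=(3.375, 2.404)
t=2.500: state=(3.045, 2.400)
t=2.750: state=(2.768, 2.323)
t=3.000: state=(2.567, 2.195)
t=3.250: state=(2.444, 2.041)
t=3.500: state=(2.397, 1.881)
t=3.750: state=(2.420, 1.732)
t=4.000: state=(2.507, 1.604)
t=4.250: state=(2.654, 1.503)
t=4.500: state=(2.855, 1.433)
t=4.750: state=(3.102, 1.398)
t=5.000: state=(3.380, 1.400)
t=5.250: state=(3.668, 1.443)
t=5.500: state=(3.933, 1.529)
t=5.750: state=(4.133, 1.660)
t=6.000: state=(4.222, 1.829)
t=6.250: state=(4.170, 2.019)
t=6.490: state=(3.985, 2.195)
largest grid value and its neighbours: y(2.350)=2.41187, y(2.360)=2.41195, y(2.370)=2.41189
parabola through these three points peaks at t≈2.361 with y≈2.41195

max y = 2.412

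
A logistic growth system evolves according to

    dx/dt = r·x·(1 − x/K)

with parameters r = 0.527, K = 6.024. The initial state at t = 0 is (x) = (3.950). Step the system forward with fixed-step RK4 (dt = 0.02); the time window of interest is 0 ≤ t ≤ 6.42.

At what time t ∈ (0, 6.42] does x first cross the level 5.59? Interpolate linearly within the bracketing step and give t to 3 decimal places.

t = 3.627

t=0.000: state=(3.950)
step 1 (dt=0.02): k1=(0.717), k2=(0.716), k3=(0.716), k4=(0.714); state += dt/6·(k1+2k2+2k3+k4)
t=0.020: state=(3.964)
t=0.040: state=(3.979)
t=0.060: state=(3.993)
continuing one RK4 step at a time; state shown every 25 steps (Δt=0.5):
t=0.500: state=(4.292)
t=1.000: state=(4.599)
t=1.500: state=(4.865)
t=2.000: state=(5.092)
t=2.500: state=(5.281)
t=3.000: state=(5.437)
t=3.500: state=(5.562)
t=3.620: state=(5.589)
next step: t=3.640: state=(5.593) — x has crossed 5.59
linear interpolation between t=3.620 (5.58850) and t=3.640 (5.59274) → t≈3.627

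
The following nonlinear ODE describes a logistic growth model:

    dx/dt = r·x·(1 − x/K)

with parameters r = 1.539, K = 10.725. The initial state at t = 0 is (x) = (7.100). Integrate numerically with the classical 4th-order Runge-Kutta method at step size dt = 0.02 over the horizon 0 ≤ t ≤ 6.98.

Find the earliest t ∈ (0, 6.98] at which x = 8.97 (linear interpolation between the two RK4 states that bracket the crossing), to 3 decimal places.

t=0.000: state=(7.100)
step 1 (dt=0.02): k1=(3.693), k2=(3.675), k3=(3.675), k4=(3.656); state += dt/6·(k1+2k2+2k3+k4)
t=0.020: state=(7.173)
t=0.040: state=(7.246)
t=0.060: state=(7.318)
continuing one RK4 step at a time; state shown every 25 steps (Δt=0.5):
t=0.500: state=(8.674)
t=0.620: state=(8.963)
next step: t=0.640: state=(9.008) — x has crossed 8.97
linear interpolation between t=0.620 (8.96265) and t=0.640 (9.00752) → t≈0.623

t = 0.623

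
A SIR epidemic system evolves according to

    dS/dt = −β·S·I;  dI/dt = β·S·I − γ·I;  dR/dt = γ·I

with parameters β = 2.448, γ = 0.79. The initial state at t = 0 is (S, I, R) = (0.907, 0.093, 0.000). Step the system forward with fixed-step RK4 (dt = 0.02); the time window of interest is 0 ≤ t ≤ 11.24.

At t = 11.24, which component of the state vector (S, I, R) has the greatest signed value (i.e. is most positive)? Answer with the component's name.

largest component: R

t=0.000: state=(0.907, 0.093, 0.000)
step 1 (dt=0.02): k1=(-0.206, 0.133, 0.073), k2=(-0.209, 0.134, 0.075), k3=(-0.209, 0.134, 0.075), k4=(-0.211, 0.136, 0.076); state += dt/6·(k1+2k2+2k3+k4)
t=0.020: state=(0.903, 0.096, 0.001)
t=0.040: state=(0.899, 0.098, 0.003)
t=0.060: state=(0.894, 0.101, 0.005)
continuing one RK4 step at a time; state shown every 25 steps (Δt=0.5):
t=0.500: state=(0.772, 0.176, 0.052)
t=1.000: state=(0.586, 0.273, 0.141)
t=1.500: state=(0.401, 0.336, 0.263)
t=2.000: state=(0.264, 0.338, 0.398)
t=2.500: state=(0.179, 0.297, 0.524)
t=3.000: state=(0.128, 0.241, 0.631)
t=3.500: state=(0.099, 0.186, 0.715)
t=4.000: state=(0.081, 0.140, 0.779)
t=4.500: state=(0.070, 0.103, 0.827)
t=5.000: state=(0.063, 0.075, 0.862)
t=5.500: state=(0.058, 0.055, 0.887)
t=6.000: state=(0.055, 0.040, 0.906)
t=6.500: state=(0.053, 0.028, 0.919)
t=7.000: state=(0.051, 0.020, 0.929)
t=7.500: state=(0.050, 0.015, 0.935)
t=8.000: state=(0.049, 0.010, 0.940)
t=8.500: state=(0.049, 0.007, 0.944)
t=9.000: state=(0.048, 0.005, 0.946)
t=9.500: state=(0.048, 0.004, 0.948)
t=10.000: state=(0.048, 0.003, 0.949)
t=10.500: state=(0.048, 0.002, 0.950)
t=11.000: state=(0.048, 0.001, 0.951)
t=11.240: state=(0.048, 0.001, 0.951)
compare at T: S=0.048, I=0.001, R=0.951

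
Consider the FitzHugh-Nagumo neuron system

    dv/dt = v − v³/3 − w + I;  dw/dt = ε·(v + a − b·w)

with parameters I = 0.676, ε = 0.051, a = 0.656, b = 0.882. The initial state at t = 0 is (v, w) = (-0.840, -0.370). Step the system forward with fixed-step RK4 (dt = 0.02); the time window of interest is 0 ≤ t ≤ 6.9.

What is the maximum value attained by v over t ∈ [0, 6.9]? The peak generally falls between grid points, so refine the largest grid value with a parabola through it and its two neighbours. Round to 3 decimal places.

max v = 2.027

t=0.000: state=(-0.840, -0.370)
step 1 (dt=0.02): k1=(0.404, 0.007), k2=(0.405, 0.007), k3=(0.405, 0.007), k4=(0.406, 0.008); state += dt/6·(k1+2k2+2k3+k4)
t=0.020: state=(-0.832, -0.370)
t=0.040: state=(-0.824, -0.370)
t=0.060: state=(-0.816, -0.370)
continuing one RK4 step at a time; state shown every 25 steps (Δt=0.5):
t=0.500: state=(-0.618, -0.364)
t=1.000: state=(-0.320, -0.351)
t=1.500: state=(0.135, -0.329)
t=2.000: state=(0.836, -0.294)
t=2.500: state=(1.584, -0.240)
t=3.000: state=(1.944, -0.173)
t=3.500: state=(2.023, -0.102)
t=4.000: state=(2.022, -0.032)
t=4.500: state=(2.005, 0.036)
t=5.000: state=(1.983, 0.102)
t=5.500: state=(1.961, 0.166)
t=6.000: state=(1.939, 0.228)
t=6.500: state=(1.917, 0.288)
t=6.900: state=(1.900, 0.335)
largest grid value and its neighbours: v(3.680)=2.02680, v(3.700)=2.02685, v(3.720)=2.02684
parabola through these three points peaks at t≈3.707 with v≈2.02686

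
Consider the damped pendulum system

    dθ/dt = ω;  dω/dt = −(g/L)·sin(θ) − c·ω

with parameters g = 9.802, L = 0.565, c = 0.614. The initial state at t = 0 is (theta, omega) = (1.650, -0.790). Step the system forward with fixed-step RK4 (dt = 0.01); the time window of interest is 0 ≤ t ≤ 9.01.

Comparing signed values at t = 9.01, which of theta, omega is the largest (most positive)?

t=0.000: state=(1.650, -0.790)
step 1 (dt=0.01): k1=(-0.790, -16.809), k2=(-0.874, -16.763), k3=(-0.874, -16.764), k4=(-0.958, -16.718); state += dt/6·(k1+2k2+2k3+k4)
t=0.010: state=(1.641, -0.958)
t=0.020: state=(1.631, -1.124)
t=0.030: state=(1.619, -1.290)
continuing one RK4 step at a time; state shown every 50 steps (Δt=0.5):
t=0.500: state=(-0.344, -4.996)
t=1.000: state=(-1.010, 2.540)
t=1.500: state=(0.782, 2.121)
t=2.000: state=(0.235, -3.339)
t=2.500: state=(-0.713, 0.650)
t=3.000: state=(0.349, 1.959)
t=3.500: state=(0.258, -1.962)
t=4.000: state=(-0.451, 0.078)
t=4.500: state=(0.168, 1.383)
t=5.000: state=(0.196, -1.163)
t=5.500: state=(-0.281, -0.074)
t=6.000: state=(0.086, 0.917)
t=6.500: state=(0.136, -0.696)
t=7.000: state=(-0.175, -0.101)
t=7.500: state=(0.044, 0.596)
t=8.000: state=(0.092, -0.418)
t=8.500: state=(-0.109, -0.092)
t=9.000: state=(0.022, 0.384)
t=9.010: state=(0.026, 0.378)
compare at T: theta=0.026, omega=0.378

largest component: omega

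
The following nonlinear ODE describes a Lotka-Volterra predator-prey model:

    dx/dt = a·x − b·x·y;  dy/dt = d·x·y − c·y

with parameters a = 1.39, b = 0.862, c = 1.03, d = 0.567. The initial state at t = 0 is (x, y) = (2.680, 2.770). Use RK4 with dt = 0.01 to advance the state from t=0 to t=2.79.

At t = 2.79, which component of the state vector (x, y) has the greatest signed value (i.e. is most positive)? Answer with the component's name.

t=0.000: state=(2.680, 2.770)
step 1 (dt=0.01): k1=(-2.674, 1.356), k2=(-2.676, 1.338), k3=(-2.676, 1.338), k4=(-2.678, 1.320); state += dt/6·(k1+2k2+2k3+k4)
t=0.010: state=(2.653, 2.783)
t=0.020: state=(2.626, 2.796)
t=0.030: state=(2.600, 2.809)
continuing one RK4 step at a time; state shown every 10 steps (Δt=0.1):
t=0.100: state=(2.413, 2.887)
t=0.200: state=(2.154, 2.964)
t=0.300: state=(1.913, 3.001)
t=0.400: state=(1.697, 2.998)
t=0.500: state=(1.508, 2.962)
t=0.600: state=(1.346, 2.897)
t=0.700: state=(1.209, 2.809)
t=0.800: state=(1.096, 2.705)
t=0.900: state=(1.002, 2.590)
t=1.000: state=(0.926, 2.467)
t=1.100: state=(0.865, 2.342)
t=1.200: state=(0.817, 2.216)
t=1.300: state=(0.779, 2.091)
t=1.400: state=(0.752, 1.970)
t=1.500: state=(0.733, 1.854)
t=1.600: state=(0.721, 1.742)
t=1.700: state=(0.716, 1.637)
t=1.800: state=(0.718, 1.538)
t=1.900: state=(0.726, 1.446)
t=2.000: state=(0.739, 1.359)
t=2.100: state=(0.758, 1.279)
t=2.200: state=(0.782, 1.206)
t=2.300: state=(0.813, 1.138)
t=2.400: state=(0.849, 1.076)
t=2.500: state=(0.891, 1.020)
t=2.600: state=(0.940, 0.969)
t=2.700: state=(0.996, 0.923)
t=2.790: state=(1.052, 0.887)
compare at T: x=1.052, y=0.887

largest component: x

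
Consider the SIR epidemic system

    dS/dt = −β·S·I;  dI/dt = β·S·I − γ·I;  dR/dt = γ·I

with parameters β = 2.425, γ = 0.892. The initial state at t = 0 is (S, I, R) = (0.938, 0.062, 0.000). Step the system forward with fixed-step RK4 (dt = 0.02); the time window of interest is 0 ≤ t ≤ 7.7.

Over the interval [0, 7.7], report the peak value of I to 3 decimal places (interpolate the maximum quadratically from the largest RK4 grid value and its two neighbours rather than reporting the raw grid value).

max I = 0.288

t=0.000: state=(0.938, 0.062, 0.000)
step 1 (dt=0.02): k1=(-0.141, 0.086, 0.055), k2=(-0.143, 0.087, 0.056), k3=(-0.143, 0.087, 0.056), k4=(-0.145, 0.088, 0.057); state += dt/6·(k1+2k2+2k3+k4)
t=0.020: state=(0.935, 0.064, 0.001)
t=0.040: state=(0.932, 0.066, 0.002)
t=0.060: state=(0.929, 0.067, 0.003)
continuing one RK4 step at a time; state shown every 25 steps (Δt=0.5):
t=0.500: state=(0.843, 0.117, 0.039)
t=1.000: state=(0.700, 0.193, 0.108)
t=1.500: state=(0.530, 0.260, 0.210)
t=2.000: state=(0.379, 0.288, 0.334)
t=2.500: state=(0.269, 0.272, 0.460)
t=3.000: state=(0.198, 0.230, 0.572)
t=3.500: state=(0.154, 0.182, 0.664)
t=4.000: state=(0.127, 0.138, 0.735)
t=4.500: state=(0.110, 0.102, 0.788)
t=5.000: state=(0.099, 0.074, 0.827)
t=5.500: state=(0.092, 0.053, 0.855)
t=6.000: state=(0.087, 0.038, 0.875)
t=6.500: state=(0.084, 0.027, 0.890)
t=7.000: state=(0.081, 0.019, 0.900)
t=7.500: state=(0.080, 0.013, 0.907)
t=7.700: state=(0.079, 0.012, 0.909)
largest grid value and its neighbours: I(2.020)=0.28779, I(2.040)=0.28783, I(2.060)=0.28780
parabola through these three points peaks at t≈2.042 with I≈0.28783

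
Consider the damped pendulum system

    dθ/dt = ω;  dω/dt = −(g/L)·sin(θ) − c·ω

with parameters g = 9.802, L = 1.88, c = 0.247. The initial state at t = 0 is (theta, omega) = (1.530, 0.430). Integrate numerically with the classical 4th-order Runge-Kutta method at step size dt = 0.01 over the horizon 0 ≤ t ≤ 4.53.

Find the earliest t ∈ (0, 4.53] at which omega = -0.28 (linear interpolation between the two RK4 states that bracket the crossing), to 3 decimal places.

t = 0.136

t=0.000: state=(1.530, 0.430)
step 1 (dt=0.01): k1=(0.430, -5.316), k2=(0.403, -5.310), k3=(0.403, -5.310), k4=(0.377, -5.303); state += dt/6·(k1+2k2+2k3+k4)
t=0.010: state=(1.534, 0.377)
t=0.020: state=(1.538, 0.324)
t=0.030: state=(1.541, 0.271)
t=0.130: state=(1.541, -0.250)
next step: t=0.140: state=(1.539, -0.302) — omega has crossed -0.28
linear interpolation between t=0.130 (-0.25036) and t=0.140 (-0.30179) → t≈0.136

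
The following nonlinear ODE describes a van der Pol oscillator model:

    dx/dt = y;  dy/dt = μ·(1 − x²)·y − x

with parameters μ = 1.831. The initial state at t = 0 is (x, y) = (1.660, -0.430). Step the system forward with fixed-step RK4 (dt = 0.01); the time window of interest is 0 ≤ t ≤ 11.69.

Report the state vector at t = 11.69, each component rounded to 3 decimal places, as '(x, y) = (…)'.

(x, y) = (-1.395, 0.592)

t=0.000: state=(1.660, -0.430)
step 1 (dt=0.01): k1=(-0.430, -0.278), k2=(-0.431, -0.277), k3=(-0.431, -0.277), k4=(-0.433, -0.276); state += dt/6·(k1+2k2+2k3+k4)
t=0.010: state=(1.656, -0.433)
t=0.020: state=(1.651, -0.436)
t=0.030: state=(1.647, -0.438)
continuing one RK4 step at a time; state shown every 50 steps (Δt=0.5):
t=0.500: state=(1.410, -0.577)
t=1.000: state=(1.061, -0.858)
t=1.500: state=(0.468, -1.676)
t=2.000: state=(-0.860, -3.603)
t=2.500: state=(-1.986, -0.483)
t=3.000: state=(-1.948, 0.314)
t=3.500: state=(-1.763, 0.414)
t=4.000: state=(-1.532, 0.515)
t=4.500: state=(-1.233, 0.706)
t=5.000: state=(-0.780, 1.195)
t=5.500: state=(0.142, 2.783)
t=6.000: state=(1.726, 2.066)
t=6.500: state=(2.006, -0.183)
t=7.000: state=(1.850, -0.378)
t=7.500: state=(1.640, -0.465)
t=8.000: state=(1.377, -0.604)
t=8.500: state=(1.009, -0.914)
t=9.000: state=(0.364, -1.860)
t=9.500: state=(-1.074, -3.571)
t=10.000: state=(-2.008, -0.247)
t=10.500: state=(-1.929, 0.332)
t=11.000: state=(-1.738, 0.424)
t=11.500: state=(-1.502, 0.531)
t=11.690: state=(-1.395, 0.592)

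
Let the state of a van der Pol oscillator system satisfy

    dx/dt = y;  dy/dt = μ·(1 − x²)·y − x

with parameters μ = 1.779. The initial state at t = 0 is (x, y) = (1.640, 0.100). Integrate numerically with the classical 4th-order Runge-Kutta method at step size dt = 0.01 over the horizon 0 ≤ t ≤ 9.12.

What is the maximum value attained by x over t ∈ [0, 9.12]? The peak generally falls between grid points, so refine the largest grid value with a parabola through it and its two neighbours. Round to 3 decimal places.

t=0.000: state=(1.640, 0.100)
step 1 (dt=0.01): k1=(0.100, -1.941), k2=(0.090, -1.912), k3=(0.090, -1.913), k4=(0.081, -1.884); state += dt/6·(k1+2k2+2k3+k4)
t=0.010: state=(1.641, 0.081)
t=0.020: state=(1.642, 0.062)
t=0.030: state=(1.642, 0.044)
continuing one RK4 step at a time; state shown every 50 steps (Δt=0.5):
t=0.500: state=(1.533, -0.415)
t=1.000: state=(1.265, -0.660)
t=1.500: state=(0.842, -1.102)
t=2.000: state=(0.016, -2.460)
t=2.500: state=(-1.559, -2.637)
t=3.000: state=(-2.013, 0.093)
t=3.500: state=(-1.872, 0.375)
t=4.000: state=(-1.662, 0.466)
t=4.500: state=(-1.398, 0.602)
t=5.000: state=(-1.034, 0.899)
t=5.500: state=(-0.409, 1.774)
t=6.000: state=(0.964, 3.548)
t=6.500: state=(1.996, 0.386)
t=7.000: state=(1.940, -0.327)
t=7.500: state=(1.748, -0.430)
t=8.000: state=(1.508, -0.539)
t=8.500: state=(1.192, -0.752)
t=9.000: state=(0.702, -1.309)
t=9.120: state=(0.530, -1.573)
largest grid value and its neighbours: x(6.620)=2.01798, x(6.630)=2.01812, x(6.640)=2.01806
parabola through these three points peaks at t≈6.632 with x≈2.01813

max x = 2.018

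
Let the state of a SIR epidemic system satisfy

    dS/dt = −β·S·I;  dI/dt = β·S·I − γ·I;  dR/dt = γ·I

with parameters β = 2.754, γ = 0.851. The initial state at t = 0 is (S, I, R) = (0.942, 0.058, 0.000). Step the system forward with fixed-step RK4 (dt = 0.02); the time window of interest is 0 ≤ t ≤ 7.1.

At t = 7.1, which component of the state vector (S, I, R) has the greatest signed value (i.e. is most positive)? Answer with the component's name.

t=0.000: state=(0.942, 0.058, 0.000)
step 1 (dt=0.02): k1=(-0.150, 0.101, 0.049), k2=(-0.153, 0.103, 0.050), k3=(-0.153, 0.103, 0.050), k4=(-0.155, 0.104, 0.051); state += dt/6·(k1+2k2+2k3+k4)
t=0.020: state=(0.939, 0.060, 0.001)
t=0.040: state=(0.936, 0.062, 0.002)
t=0.060: state=(0.933, 0.064, 0.003)
continuing one RK4 step at a time; state shown every 25 steps (Δt=0.5):
t=0.500: state=(0.832, 0.130, 0.038)
t=1.000: state=(0.648, 0.236, 0.116)
t=1.500: state=(0.437, 0.326, 0.237)
t=2.000: state=(0.273, 0.344, 0.382)
t=2.500: state=(0.174, 0.304, 0.522)
t=3.000: state=(0.119, 0.242, 0.638)
t=3.500: state=(0.089, 0.182, 0.728)
t=4.000: state=(0.072, 0.133, 0.795)
t=4.500: state=(0.062, 0.095, 0.843)
t=5.000: state=(0.055, 0.067, 0.878)
t=5.500: state=(0.051, 0.047, 0.902)
t=6.000: state=(0.048, 0.033, 0.919)
t=6.500: state=(0.046, 0.023, 0.931)
t=7.000: state=(0.045, 0.016, 0.939)
t=7.100: state=(0.045, 0.015, 0.940)
compare at T: S=0.045, I=0.015, R=0.940

largest component: R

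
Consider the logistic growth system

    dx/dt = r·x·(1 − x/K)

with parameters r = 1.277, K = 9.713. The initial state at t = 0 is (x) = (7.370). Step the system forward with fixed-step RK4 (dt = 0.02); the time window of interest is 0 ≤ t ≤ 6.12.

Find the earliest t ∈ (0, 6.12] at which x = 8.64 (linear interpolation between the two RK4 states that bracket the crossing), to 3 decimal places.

t = 0.736

t=0.000: state=(7.370)
step 1 (dt=0.02): k1=(2.270), k2=(2.255), k3=(2.255), k4=(2.240); state += dt/6·(k1+2k2+2k3+k4)
t=0.020: state=(7.415)
t=0.040: state=(7.460)
t=0.060: state=(7.504)
continuing one RK4 step at a time; state shown every 10 steps (Δt=0.2):
t=0.200: state=(7.794)
t=0.400: state=(8.157)
t=0.600: state=(8.463)
t=0.720: state=(8.620)
next step: t=0.740: state=(8.645) — x has crossed 8.64
linear interpolation between t=0.720 (8.62026) and t=0.740 (8.64478) → t≈0.736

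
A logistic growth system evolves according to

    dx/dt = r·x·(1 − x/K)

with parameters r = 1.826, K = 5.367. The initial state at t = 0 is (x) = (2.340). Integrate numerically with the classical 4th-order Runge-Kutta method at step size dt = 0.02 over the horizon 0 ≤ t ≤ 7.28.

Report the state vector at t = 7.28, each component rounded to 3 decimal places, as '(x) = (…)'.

t=0.000: state=(2.340)
step 1 (dt=0.02): k1=(2.410), k2=(2.415), k3=(2.415), k4=(2.420); state += dt/6·(k1+2k2+2k3+k4)
t=0.020: state=(2.388)
t=0.040: state=(2.437)
t=0.060: state=(2.485)
continuing one RK4 step at a time; state shown every 25 steps (Δt=0.5):
t=0.500: state=(3.533)
t=1.000: state=(4.442)
t=1.500: state=(4.953)
t=2.000: state=(5.193)
t=2.500: state=(5.296)
t=3.000: state=(5.338)
t=3.500: state=(5.355)
t=4.000: state=(5.362)
t=4.500: state=(5.365)
t=5.000: state=(5.366)
t=5.500: state=(5.367)
t=6.000: state=(5.367)
t=6.500: state=(5.367)
t=7.000: state=(5.367)
t=7.280: state=(5.367)

(x) = (5.367)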